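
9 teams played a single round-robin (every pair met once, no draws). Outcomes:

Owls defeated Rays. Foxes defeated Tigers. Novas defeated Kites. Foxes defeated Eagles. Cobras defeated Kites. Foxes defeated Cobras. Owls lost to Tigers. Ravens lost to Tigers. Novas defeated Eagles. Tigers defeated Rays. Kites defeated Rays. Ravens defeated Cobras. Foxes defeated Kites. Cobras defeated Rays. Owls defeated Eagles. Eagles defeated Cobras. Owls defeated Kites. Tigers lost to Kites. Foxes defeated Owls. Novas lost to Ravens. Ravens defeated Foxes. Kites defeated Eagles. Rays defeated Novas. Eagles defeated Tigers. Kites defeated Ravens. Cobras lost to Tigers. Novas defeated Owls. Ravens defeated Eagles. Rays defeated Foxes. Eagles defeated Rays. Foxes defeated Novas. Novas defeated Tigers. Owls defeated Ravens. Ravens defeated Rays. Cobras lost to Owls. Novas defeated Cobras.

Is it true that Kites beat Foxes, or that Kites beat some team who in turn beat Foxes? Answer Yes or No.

Kites did not beat Foxes directly.
Kites beat Rays, Ravens, Eagles, Tigers. Of those, Rays beat Foxes.

Yes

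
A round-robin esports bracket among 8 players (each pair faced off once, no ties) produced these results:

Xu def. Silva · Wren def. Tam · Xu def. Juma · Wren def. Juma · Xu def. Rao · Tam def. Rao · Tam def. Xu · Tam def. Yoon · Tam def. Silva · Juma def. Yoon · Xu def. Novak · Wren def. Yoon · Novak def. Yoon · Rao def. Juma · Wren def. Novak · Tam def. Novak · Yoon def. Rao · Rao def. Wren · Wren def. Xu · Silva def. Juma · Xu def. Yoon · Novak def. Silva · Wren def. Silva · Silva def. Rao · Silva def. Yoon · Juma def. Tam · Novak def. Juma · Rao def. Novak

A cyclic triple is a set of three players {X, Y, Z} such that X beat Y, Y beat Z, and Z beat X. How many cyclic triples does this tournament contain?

Win totals: Novak 3, Wren 6, Rao 3, Yoon 1, Xu 5, Tam 5, Silva 3, Juma 2.
A player with w wins dominates both others in C(w,2) triples; summing gives 3 + 15 + 3 + 0 + 10 + 10 + 3 + 1 = 45 transitive triples.
Total triples C(8,3) = 56, so cyclic triples = 56 − 45 = 11.

11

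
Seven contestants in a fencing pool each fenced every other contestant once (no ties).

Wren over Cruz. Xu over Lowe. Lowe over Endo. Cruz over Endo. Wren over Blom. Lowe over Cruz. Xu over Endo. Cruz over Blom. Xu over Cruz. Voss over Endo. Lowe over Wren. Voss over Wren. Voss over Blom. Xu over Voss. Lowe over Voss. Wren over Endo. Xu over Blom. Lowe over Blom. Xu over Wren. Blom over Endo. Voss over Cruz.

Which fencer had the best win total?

Xu

Win totals: Blom 1, Endo 0, Wren 3, Xu 6, Cruz 2, Voss 4, Lowe 5.
Xu leads with 6 wins (next highest: 5).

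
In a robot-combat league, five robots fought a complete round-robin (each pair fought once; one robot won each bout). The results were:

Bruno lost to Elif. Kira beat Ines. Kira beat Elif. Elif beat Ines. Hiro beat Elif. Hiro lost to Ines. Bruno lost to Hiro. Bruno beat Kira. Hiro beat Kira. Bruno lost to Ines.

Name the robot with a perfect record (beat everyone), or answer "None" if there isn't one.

Highest win total is Hiro with 3 (out of 4 possible).
Hiro lost to Ines, so no robot went undefeated.

None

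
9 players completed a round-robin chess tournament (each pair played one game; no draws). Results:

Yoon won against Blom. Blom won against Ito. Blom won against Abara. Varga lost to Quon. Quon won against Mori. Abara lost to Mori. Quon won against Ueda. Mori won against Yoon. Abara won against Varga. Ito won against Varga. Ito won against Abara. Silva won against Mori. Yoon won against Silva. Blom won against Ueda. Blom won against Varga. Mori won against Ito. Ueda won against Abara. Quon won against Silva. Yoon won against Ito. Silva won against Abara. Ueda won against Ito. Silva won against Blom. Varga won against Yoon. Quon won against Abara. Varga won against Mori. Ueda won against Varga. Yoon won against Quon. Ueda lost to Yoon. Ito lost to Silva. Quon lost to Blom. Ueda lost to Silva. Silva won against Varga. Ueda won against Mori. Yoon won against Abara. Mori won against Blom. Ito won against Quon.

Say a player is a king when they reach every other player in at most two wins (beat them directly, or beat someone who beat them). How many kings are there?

Varga reaches everyone (king).
Ito cannot reach Blom in two steps.
Ueda cannot reach Silva in two steps.
Quon reaches everyone (king).
Yoon reaches everyone (king).
Mori reaches everyone (king).
Abara cannot reach Ito, Ueda, Quon, Blom, Silva in two steps.
Blom reaches everyone (king).
Silva reaches everyone (king).
Kings: Varga, Quon, Yoon, Mori, Blom, Silva — 6.

6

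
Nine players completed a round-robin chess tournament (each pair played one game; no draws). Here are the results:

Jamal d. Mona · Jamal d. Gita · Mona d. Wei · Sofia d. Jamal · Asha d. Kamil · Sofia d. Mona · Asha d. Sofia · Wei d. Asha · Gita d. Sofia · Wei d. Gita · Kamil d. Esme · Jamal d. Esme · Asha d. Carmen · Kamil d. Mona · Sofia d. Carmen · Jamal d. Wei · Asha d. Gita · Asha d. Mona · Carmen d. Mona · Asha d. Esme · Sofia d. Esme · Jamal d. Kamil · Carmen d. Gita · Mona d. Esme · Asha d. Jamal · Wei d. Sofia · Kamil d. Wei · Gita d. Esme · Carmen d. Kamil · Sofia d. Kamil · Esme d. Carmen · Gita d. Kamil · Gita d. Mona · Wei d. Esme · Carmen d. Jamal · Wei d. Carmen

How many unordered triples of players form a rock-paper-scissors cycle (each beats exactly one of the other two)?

17

Win totals: Gita 4, Sofia 5, Kamil 3, Asha 7, Wei 5, Mona 2, Jamal 5, Esme 1, Carmen 4.
A player with w wins dominates both others in C(w,2) triples; summing gives 6 + 10 + 3 + 21 + 10 + 1 + 10 + 0 + 6 = 67 transitive triples.
Total triples C(9,3) = 84, so cyclic triples = 84 − 67 = 17.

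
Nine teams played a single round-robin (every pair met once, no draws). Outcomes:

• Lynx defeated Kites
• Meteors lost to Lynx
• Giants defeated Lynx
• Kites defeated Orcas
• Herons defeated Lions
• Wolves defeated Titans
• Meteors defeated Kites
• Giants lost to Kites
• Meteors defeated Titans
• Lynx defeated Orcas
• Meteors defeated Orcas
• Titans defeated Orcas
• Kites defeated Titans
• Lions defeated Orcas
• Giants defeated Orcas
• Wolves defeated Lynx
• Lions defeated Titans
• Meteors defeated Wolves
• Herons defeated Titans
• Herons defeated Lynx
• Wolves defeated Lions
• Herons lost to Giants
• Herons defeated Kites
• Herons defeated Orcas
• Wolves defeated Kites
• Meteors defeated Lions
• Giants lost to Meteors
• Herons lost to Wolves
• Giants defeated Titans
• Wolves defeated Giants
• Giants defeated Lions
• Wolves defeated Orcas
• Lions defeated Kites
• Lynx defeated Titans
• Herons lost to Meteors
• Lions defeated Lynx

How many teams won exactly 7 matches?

Win totals: Kites 3, Lions 4, Meteors 7, Herons 5, Giants 5, Titans 1, Lynx 4, Orcas 0, Wolves 7.
Exactly 7: Meteors, Wolves — 2 teams.

2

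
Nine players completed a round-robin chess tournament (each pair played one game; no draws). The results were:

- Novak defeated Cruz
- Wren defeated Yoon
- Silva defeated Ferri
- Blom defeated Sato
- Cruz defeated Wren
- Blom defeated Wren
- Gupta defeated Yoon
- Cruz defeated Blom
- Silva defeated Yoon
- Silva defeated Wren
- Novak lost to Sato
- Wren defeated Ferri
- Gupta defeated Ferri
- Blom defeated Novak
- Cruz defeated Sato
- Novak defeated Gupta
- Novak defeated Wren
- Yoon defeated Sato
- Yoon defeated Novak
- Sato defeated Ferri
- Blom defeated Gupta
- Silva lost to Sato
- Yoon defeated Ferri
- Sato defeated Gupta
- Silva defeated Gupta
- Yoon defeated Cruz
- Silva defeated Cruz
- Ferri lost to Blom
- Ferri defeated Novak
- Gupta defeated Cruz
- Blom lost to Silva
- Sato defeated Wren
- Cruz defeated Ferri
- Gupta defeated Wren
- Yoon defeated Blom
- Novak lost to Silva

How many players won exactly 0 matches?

Win totals: Wren 2, Ferri 1, Sato 5, Silva 7, Yoon 5, Cruz 4, Novak 3, Blom 5, Gupta 4.
No player has exactly 0 wins.

0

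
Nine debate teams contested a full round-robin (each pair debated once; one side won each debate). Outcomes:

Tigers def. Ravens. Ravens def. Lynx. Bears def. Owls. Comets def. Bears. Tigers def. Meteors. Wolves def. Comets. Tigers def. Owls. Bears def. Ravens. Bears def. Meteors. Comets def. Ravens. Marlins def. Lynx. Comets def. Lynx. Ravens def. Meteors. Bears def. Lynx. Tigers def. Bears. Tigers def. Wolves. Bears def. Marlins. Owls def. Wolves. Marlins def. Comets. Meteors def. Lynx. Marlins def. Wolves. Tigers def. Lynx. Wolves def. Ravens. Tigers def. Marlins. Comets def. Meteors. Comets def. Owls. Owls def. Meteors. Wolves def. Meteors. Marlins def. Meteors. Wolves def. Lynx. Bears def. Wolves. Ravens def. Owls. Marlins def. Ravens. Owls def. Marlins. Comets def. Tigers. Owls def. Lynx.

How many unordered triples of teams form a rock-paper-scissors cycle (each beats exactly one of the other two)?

8

Win totals: Meteors 1, Comets 6, Bears 6, Owls 4, Ravens 3, Tigers 7, Wolves 4, Marlins 5, Lynx 0.
A team with w wins dominates both others in C(w,2) triples; summing gives 0 + 15 + 15 + 6 + 3 + 21 + 6 + 10 + 0 = 76 transitive triples.
Total triples C(9,3) = 84, so cyclic triples = 84 − 76 = 8.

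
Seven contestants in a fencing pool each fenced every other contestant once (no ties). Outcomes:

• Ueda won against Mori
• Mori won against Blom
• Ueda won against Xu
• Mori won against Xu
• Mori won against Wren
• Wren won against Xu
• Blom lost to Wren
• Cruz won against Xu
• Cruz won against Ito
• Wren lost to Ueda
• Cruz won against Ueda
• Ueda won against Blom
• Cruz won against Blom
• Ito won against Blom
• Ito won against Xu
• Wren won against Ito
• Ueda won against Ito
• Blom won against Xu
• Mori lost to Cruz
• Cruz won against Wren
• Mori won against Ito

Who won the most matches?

Cruz

Win totals: Cruz 6, Blom 1, Xu 0, Ito 2, Mori 4, Ueda 5, Wren 3.
Cruz leads with 6 wins (next highest: 5).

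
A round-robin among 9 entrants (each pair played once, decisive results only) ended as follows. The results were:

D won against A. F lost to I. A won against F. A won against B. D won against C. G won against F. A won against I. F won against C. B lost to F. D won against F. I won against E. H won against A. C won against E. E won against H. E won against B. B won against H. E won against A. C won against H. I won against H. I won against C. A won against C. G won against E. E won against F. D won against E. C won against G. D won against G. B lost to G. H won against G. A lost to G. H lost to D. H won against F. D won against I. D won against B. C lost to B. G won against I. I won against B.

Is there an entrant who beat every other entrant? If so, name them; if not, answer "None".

D

D has 8 wins out of 8 opponents — a perfect record.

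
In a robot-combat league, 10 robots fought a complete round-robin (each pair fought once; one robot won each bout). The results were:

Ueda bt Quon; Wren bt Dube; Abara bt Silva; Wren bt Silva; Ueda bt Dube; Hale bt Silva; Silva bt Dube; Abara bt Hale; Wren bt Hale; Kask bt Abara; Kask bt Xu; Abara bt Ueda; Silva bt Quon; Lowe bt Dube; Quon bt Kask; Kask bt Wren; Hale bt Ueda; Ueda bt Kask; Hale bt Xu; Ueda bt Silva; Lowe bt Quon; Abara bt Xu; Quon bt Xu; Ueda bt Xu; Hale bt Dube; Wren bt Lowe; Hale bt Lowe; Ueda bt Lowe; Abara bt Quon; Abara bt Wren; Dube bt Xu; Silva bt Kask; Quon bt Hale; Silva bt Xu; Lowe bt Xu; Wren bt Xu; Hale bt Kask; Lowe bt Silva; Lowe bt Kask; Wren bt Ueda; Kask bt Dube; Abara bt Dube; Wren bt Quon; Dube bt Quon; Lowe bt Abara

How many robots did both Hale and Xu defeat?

0

Hale beat: Kask, Xu, Silva, Lowe, Ueda, Dube.
Xu beat: no one.
No one was beaten by both.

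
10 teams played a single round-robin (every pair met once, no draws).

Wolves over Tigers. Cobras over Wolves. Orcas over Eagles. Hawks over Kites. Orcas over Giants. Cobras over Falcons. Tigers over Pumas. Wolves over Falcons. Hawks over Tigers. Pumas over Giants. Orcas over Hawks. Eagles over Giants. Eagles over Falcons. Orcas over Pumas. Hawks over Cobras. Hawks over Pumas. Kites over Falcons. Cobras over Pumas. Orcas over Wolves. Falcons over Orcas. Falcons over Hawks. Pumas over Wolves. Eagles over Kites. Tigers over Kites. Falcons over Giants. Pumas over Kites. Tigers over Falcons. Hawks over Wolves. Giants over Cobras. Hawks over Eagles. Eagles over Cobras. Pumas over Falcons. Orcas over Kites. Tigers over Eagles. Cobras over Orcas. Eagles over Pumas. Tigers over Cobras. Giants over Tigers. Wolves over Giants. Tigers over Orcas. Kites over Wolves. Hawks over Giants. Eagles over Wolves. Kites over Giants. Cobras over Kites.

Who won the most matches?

Hawks

Win totals: Wolves 3, Kites 3, Cobras 5, Tigers 6, Hawks 7, Pumas 4, Falcons 3, Giants 2, Orcas 6, Eagles 6.
Hawks leads with 7 wins (next highest: 6).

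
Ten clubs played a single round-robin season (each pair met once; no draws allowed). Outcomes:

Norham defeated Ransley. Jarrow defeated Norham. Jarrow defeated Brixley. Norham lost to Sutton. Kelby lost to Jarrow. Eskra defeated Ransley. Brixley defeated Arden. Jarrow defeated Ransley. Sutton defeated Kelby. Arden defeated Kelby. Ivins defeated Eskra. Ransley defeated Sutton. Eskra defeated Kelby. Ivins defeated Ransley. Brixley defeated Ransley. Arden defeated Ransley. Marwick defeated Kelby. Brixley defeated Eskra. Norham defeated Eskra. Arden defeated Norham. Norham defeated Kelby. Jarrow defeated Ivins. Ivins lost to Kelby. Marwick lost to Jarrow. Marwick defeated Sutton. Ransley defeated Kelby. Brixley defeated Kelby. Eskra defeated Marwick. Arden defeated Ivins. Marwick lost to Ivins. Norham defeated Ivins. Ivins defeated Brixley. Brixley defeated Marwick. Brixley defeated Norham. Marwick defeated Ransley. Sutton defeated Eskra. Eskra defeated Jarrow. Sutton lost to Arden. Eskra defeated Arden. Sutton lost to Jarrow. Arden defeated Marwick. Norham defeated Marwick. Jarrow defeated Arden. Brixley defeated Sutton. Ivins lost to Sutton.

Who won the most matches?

Jarrow

Win totals: Ransley 2, Eskra 5, Marwick 3, Arden 6, Sutton 4, Kelby 1, Jarrow 8, Brixley 7, Norham 5, Ivins 4.
Jarrow leads with 8 wins (next highest: 7).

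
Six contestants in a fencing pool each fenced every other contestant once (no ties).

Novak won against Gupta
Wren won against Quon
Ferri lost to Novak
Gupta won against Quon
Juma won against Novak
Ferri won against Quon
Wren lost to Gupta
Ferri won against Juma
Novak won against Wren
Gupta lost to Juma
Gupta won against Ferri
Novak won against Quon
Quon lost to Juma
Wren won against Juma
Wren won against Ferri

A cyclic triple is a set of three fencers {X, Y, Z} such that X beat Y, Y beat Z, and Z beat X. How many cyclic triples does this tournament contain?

4

Win totals: Quon 0, Juma 3, Wren 3, Novak 4, Ferri 2, Gupta 3.
A fencer with w wins dominates both others in C(w,2) triples; summing gives 0 + 3 + 3 + 6 + 1 + 3 = 16 transitive triples.
Total triples C(6,3) = 20, so cyclic triples = 20 − 16 = 4.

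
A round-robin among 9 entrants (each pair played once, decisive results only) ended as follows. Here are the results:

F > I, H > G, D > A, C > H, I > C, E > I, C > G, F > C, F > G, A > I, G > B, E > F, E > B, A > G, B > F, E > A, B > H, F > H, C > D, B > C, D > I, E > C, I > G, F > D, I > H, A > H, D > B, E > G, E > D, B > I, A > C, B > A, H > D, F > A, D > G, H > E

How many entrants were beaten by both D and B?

2

D beat: A, B, G, I.
B beat: A, C, F, H, I.
Both beat: A, I — 2.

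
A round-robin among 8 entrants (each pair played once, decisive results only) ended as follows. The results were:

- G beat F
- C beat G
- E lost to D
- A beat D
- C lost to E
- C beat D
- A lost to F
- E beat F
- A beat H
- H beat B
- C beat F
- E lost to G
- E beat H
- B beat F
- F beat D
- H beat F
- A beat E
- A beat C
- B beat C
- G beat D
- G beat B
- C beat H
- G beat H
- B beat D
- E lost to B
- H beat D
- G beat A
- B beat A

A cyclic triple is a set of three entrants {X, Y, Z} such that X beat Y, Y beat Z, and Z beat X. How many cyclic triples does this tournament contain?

Win totals: A 4, B 5, C 4, D 1, E 3, F 2, G 6, H 3.
An entrant with w wins dominates both others in C(w,2) triples; summing gives 6 + 10 + 6 + 0 + 3 + 1 + 15 + 3 = 44 transitive triples.
Total triples C(8,3) = 56, so cyclic triples = 56 − 44 = 12.

12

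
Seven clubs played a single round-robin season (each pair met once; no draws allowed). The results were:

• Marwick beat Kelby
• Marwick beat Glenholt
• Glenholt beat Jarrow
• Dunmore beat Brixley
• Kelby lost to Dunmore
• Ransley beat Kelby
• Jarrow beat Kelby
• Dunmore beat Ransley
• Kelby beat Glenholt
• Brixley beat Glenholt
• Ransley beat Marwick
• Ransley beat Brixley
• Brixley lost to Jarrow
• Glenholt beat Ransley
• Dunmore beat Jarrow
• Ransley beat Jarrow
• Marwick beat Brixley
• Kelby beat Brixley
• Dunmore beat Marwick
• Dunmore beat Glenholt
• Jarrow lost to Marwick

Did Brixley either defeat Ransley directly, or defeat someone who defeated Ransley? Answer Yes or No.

Yes

Brixley did not beat Ransley directly.
Brixley beat Glenholt. Of those, Glenholt beat Ransley.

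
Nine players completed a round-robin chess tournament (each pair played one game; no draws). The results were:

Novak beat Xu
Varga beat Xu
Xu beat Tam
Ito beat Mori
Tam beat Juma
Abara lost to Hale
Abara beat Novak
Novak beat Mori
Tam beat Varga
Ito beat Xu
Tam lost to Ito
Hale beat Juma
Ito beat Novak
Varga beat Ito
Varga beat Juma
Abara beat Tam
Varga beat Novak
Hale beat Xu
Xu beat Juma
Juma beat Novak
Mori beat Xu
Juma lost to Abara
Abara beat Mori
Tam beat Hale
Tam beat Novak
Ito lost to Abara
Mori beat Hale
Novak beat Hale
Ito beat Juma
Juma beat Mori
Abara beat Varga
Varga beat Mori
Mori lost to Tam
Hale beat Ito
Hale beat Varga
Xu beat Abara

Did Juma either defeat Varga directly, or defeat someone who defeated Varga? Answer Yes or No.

Juma did not beat Varga directly.
Juma beat Novak, Mori, but each of them lost to Varga. No two-step path.

No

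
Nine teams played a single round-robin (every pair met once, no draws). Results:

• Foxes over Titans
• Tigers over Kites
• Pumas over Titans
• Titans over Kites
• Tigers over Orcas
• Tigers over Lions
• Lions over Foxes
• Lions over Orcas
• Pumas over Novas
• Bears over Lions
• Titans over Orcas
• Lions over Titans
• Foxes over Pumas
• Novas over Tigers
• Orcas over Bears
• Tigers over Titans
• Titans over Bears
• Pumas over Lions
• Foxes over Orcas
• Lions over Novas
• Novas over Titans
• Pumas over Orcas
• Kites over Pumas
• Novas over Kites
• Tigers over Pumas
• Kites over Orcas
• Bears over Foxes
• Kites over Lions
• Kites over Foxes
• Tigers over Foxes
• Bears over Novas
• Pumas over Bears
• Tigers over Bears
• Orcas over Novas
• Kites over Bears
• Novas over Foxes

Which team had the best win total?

Win totals: Orcas 2, Pumas 5, Tigers 7, Bears 3, Novas 4, Kites 5, Lions 4, Foxes 3, Titans 3.
Tigers leads with 7 wins (next highest: 5).

Tigers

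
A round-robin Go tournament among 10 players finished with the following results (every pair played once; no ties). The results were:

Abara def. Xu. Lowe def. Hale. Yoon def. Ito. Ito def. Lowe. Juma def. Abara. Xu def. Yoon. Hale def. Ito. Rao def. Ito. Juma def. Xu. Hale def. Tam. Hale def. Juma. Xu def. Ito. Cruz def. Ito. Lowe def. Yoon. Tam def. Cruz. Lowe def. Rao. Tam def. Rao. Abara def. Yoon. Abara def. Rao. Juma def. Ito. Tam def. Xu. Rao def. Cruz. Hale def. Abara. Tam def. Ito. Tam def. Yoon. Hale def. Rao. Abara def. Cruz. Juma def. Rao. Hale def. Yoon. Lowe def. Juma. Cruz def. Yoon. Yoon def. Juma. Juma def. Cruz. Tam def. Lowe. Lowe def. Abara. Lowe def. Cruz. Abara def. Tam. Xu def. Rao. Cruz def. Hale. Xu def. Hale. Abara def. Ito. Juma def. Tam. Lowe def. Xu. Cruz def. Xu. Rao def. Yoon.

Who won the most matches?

Lowe

Win totals: Ito 1, Lowe 7, Yoon 2, Xu 4, Hale 6, Tam 6, Rao 3, Juma 6, Abara 6, Cruz 4.
Lowe leads with 7 wins (next highest: 6).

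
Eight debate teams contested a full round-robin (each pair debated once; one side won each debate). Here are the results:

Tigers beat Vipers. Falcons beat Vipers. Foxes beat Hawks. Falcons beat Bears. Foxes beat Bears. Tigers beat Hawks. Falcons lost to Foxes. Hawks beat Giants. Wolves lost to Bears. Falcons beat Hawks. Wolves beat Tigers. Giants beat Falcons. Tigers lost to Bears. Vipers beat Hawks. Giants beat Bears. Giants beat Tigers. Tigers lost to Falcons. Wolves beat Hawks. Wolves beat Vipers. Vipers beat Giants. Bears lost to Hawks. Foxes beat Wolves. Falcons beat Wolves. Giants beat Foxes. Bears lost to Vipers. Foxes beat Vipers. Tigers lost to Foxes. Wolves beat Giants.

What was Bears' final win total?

Bears' results: beat Tigers, Wolves; lost to Foxes, Hawks, Falcons, Giants, Vipers.
That is 2 wins.

2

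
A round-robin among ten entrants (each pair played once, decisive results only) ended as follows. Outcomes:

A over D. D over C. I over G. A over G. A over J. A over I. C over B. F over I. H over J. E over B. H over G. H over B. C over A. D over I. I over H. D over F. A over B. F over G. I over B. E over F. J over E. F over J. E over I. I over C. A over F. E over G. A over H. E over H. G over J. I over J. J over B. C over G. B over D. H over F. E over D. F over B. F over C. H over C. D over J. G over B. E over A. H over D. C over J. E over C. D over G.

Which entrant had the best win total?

E

Win totals: A 7, B 1, C 4, D 5, E 8, F 5, G 2, H 6, I 5, J 2.
E leads with 8 wins (next highest: 7).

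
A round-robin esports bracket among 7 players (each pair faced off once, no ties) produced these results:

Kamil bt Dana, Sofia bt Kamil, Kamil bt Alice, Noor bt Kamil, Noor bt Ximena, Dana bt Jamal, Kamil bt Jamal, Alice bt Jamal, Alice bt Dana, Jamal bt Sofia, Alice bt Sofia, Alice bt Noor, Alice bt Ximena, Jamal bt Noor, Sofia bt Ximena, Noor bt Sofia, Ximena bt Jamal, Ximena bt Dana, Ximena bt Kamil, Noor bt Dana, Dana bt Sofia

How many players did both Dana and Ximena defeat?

Dana beat: Sofia, Jamal.
Ximena beat: Kamil, Dana, Jamal.
Both beat: Jamal — 1.

1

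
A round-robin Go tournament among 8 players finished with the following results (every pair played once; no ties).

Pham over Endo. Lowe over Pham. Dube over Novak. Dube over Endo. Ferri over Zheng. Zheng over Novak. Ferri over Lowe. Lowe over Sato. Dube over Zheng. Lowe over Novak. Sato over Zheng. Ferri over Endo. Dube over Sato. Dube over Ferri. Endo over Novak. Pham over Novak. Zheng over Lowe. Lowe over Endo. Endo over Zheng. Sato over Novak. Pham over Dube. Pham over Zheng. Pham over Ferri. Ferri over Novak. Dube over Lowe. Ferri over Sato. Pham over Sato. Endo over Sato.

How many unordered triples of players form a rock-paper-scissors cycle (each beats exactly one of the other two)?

5

Win totals: Sato 2, Ferri 5, Novak 0, Dube 6, Pham 6, Lowe 4, Zheng 2, Endo 3.
A player with w wins dominates both others in C(w,2) triples; summing gives 1 + 10 + 0 + 15 + 15 + 6 + 1 + 3 = 51 transitive triples.
Total triples C(8,3) = 56, so cyclic triples = 56 − 51 = 5.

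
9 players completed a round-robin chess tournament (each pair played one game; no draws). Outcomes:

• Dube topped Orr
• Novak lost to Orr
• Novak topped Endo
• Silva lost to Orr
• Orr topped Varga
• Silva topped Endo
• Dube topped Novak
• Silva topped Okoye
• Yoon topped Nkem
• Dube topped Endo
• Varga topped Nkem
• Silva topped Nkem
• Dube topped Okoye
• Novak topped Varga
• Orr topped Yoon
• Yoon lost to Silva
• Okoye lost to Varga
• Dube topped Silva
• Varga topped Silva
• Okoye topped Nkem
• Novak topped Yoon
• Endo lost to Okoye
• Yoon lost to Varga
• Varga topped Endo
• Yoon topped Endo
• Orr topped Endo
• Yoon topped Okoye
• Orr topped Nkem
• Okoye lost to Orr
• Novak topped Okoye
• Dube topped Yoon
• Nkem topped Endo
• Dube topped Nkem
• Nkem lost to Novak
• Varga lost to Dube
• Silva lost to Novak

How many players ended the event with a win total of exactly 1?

Win totals: Dube 8, Varga 5, Okoye 2, Orr 7, Silva 4, Nkem 1, Yoon 3, Novak 6, Endo 0.
Exactly 1: Nkem — 1 player.

1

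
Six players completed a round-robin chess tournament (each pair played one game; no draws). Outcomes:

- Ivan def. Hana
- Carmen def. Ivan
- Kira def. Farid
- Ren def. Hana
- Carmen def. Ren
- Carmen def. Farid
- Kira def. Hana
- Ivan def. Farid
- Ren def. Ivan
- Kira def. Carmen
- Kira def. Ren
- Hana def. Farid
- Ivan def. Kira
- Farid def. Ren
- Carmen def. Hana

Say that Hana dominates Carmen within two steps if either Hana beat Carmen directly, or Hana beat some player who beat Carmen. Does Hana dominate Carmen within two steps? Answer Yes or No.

Hana did not beat Carmen directly.
Hana beat Farid, but each of them lost to Carmen. No two-step path.

No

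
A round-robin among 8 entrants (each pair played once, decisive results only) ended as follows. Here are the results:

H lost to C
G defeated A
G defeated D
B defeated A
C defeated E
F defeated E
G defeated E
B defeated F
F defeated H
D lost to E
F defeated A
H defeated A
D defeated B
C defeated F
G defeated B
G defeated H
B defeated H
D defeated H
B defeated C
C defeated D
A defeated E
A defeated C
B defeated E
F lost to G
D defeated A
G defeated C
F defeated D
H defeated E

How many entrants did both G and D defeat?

G beat: A, B, C, D, E, F, H.
D beat: A, B, H.
Both beat: A, B, H — 3.

3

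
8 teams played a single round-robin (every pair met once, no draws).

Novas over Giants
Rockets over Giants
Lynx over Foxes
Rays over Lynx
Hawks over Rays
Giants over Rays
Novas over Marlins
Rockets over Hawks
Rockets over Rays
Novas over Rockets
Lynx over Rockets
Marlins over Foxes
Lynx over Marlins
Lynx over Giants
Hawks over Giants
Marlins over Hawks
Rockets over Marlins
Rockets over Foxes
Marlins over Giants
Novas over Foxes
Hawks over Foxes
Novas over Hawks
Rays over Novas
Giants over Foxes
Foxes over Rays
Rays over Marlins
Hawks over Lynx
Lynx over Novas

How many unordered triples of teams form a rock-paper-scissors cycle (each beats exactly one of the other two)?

Win totals: Giants 2, Novas 5, Lynx 5, Hawks 4, Rays 3, Rockets 5, Foxes 1, Marlins 3.
A team with w wins dominates both others in C(w,2) triples; summing gives 1 + 10 + 10 + 6 + 3 + 10 + 0 + 3 = 43 transitive triples.
Total triples C(8,3) = 56, so cyclic triples = 56 − 43 = 13.

13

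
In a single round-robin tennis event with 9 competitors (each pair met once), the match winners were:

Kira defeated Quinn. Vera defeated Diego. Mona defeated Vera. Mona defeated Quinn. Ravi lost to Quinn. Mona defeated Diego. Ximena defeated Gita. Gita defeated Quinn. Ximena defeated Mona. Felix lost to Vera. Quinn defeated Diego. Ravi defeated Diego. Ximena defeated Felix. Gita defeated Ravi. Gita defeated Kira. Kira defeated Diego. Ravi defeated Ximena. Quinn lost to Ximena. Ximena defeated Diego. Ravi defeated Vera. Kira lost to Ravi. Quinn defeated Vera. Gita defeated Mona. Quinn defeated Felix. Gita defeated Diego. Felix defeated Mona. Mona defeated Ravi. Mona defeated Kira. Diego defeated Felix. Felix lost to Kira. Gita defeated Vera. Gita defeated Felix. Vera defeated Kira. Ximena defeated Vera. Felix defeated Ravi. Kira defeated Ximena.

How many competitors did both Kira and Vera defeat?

Kira beat: Felix, Quinn, Ximena, Diego.
Vera beat: Felix, Kira, Diego.
Both beat: Felix, Diego — 2.

2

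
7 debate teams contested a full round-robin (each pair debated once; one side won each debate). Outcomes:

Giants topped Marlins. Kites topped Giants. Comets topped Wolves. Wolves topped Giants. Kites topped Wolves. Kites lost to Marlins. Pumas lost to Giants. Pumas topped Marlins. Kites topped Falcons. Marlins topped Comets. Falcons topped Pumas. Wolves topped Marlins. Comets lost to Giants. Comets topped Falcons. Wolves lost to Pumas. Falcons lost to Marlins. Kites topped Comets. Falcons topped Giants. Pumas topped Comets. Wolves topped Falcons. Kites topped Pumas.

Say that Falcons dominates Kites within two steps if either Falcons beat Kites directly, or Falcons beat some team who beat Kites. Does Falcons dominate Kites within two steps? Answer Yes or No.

No

Falcons did not beat Kites directly.
Falcons beat Giants, Pumas, but each of them lost to Kites. No two-step path.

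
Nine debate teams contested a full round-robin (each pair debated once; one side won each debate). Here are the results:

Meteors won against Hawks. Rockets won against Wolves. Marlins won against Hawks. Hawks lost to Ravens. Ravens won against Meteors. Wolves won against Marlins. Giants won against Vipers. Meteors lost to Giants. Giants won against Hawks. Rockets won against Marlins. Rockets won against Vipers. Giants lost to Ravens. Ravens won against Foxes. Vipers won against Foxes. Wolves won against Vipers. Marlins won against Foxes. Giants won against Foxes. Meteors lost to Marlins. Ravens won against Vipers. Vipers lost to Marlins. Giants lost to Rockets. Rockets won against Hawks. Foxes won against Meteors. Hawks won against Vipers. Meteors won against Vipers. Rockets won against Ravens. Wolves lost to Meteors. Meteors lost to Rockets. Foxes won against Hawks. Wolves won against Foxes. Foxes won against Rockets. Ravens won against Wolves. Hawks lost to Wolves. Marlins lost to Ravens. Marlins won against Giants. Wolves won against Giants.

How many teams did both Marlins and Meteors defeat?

Marlins beat: Giants, Vipers, Hawks, Foxes, Meteors.
Meteors beat: Wolves, Vipers, Hawks.
Both beat: Vipers, Hawks — 2.

2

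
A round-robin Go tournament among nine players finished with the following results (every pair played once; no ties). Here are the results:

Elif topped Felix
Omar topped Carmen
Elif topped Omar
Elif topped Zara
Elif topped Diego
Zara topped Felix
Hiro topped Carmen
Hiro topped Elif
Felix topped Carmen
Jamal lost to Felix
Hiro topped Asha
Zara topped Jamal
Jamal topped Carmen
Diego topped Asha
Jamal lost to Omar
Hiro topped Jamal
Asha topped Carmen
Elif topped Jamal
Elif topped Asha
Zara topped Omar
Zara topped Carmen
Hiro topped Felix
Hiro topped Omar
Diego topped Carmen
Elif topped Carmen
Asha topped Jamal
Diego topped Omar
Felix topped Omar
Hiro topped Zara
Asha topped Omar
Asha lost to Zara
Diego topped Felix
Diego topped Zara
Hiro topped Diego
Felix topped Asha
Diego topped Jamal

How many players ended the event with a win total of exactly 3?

1

Win totals: Diego 6, Jamal 1, Zara 5, Hiro 8, Carmen 0, Elif 7, Omar 2, Felix 4, Asha 3.
Exactly 3: Asha — 1 player.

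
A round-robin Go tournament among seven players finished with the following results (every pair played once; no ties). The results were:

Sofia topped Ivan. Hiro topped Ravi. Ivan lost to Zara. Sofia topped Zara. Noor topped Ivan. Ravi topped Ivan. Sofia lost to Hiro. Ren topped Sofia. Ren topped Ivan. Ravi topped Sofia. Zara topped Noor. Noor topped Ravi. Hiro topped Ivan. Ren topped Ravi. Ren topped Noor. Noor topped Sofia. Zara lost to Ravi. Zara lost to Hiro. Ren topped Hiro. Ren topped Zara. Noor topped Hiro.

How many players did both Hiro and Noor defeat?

Hiro beat: Ivan, Sofia, Ravi, Zara.
Noor beat: Hiro, Ivan, Sofia, Ravi.
Both beat: Ivan, Sofia, Ravi — 3.

3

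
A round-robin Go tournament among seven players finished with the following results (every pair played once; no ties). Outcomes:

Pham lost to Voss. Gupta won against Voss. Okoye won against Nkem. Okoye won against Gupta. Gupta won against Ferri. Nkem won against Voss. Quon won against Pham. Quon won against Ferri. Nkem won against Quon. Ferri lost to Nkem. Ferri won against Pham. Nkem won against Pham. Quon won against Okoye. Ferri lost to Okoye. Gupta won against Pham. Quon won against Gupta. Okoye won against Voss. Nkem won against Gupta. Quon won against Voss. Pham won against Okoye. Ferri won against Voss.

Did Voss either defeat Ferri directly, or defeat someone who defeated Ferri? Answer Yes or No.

Voss did not beat Ferri directly.
Voss beat Pham, but each of them lost to Ferri. No two-step path.

No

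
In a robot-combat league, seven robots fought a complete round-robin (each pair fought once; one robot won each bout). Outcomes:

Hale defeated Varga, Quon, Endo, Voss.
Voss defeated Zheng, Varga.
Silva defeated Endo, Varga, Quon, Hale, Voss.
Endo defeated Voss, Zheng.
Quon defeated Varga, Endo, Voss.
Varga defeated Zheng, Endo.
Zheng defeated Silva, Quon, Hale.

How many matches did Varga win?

2

Varga's results: beat Endo, Zheng; lost to Silva, Hale, Quon, Voss.
That is 2 wins.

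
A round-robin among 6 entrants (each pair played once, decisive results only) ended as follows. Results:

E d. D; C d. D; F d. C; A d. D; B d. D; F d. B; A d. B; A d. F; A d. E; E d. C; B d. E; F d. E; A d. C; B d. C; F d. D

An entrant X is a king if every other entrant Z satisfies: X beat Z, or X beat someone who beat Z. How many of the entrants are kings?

A reaches everyone (king).
B cannot reach A, F in two steps.
C cannot reach A, B, E, F in two steps.
D cannot reach A, B, C, E, F in two steps.
E cannot reach A, B, F in two steps.
F cannot reach A in two steps.
Kings: A — 1.

1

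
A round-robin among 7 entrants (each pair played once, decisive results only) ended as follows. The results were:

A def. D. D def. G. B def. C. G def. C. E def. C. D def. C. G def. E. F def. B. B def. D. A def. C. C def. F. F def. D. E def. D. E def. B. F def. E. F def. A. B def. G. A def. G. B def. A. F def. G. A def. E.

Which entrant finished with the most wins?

F

Win totals: A 4, B 4, C 1, D 2, E 3, F 5, G 2.
F leads with 5 wins (next highest: 4).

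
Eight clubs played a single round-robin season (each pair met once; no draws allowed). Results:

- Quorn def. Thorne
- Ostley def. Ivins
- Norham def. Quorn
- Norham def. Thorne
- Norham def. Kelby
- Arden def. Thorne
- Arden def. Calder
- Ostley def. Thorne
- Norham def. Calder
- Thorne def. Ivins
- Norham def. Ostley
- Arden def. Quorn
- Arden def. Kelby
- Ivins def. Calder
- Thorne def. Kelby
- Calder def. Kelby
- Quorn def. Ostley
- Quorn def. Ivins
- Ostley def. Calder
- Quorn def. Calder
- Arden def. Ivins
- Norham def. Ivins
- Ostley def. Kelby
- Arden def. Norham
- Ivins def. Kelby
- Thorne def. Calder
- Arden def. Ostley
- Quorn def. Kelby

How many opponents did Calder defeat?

Calder's results: beat Kelby; lost to Quorn, Arden, Ivins, Norham, Ostley, Thorne.
That is 1 win.

1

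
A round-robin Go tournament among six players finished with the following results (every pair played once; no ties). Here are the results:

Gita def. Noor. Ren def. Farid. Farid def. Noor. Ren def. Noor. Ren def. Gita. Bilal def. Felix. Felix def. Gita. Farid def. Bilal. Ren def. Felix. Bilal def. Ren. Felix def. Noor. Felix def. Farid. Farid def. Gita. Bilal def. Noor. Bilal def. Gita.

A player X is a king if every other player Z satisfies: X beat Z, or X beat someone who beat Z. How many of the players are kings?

3

Gita cannot reach Farid, Ren, Bilal, Felix in two steps.
Farid reaches everyone (king).
Noor cannot reach Gita, Farid, Ren, Bilal, Felix in two steps.
Ren reaches everyone (king).
Bilal reaches everyone (king).
Felix cannot reach Ren in two steps.
Kings: Farid, Ren, Bilal — 3.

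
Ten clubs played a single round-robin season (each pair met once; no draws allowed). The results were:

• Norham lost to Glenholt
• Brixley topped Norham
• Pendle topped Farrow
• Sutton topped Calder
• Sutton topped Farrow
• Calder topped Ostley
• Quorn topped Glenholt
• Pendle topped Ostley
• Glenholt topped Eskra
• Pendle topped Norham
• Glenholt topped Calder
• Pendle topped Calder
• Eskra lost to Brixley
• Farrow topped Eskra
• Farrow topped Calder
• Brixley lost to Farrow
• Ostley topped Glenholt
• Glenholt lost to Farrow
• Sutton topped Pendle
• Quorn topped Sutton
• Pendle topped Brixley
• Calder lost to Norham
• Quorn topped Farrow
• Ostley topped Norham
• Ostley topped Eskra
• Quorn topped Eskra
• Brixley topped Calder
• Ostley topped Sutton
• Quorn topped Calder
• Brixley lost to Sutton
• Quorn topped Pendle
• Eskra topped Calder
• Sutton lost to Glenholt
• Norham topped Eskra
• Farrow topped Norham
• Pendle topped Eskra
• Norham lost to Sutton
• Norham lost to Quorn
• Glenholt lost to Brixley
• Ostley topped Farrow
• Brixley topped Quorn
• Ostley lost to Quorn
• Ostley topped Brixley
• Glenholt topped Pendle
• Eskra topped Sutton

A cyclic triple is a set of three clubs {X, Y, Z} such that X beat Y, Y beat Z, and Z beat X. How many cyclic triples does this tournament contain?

20

Win totals: Glenholt 5, Brixley 5, Calder 1, Norham 2, Sutton 5, Pendle 6, Ostley 6, Quorn 8, Eskra 2, Farrow 5.
A club with w wins dominates both others in C(w,2) triples; summing gives 10 + 10 + 0 + 1 + 10 + 15 + 15 + 28 + 1 + 10 = 100 transitive triples.
Total triples C(10,3) = 120, so cyclic triples = 120 − 100 = 20.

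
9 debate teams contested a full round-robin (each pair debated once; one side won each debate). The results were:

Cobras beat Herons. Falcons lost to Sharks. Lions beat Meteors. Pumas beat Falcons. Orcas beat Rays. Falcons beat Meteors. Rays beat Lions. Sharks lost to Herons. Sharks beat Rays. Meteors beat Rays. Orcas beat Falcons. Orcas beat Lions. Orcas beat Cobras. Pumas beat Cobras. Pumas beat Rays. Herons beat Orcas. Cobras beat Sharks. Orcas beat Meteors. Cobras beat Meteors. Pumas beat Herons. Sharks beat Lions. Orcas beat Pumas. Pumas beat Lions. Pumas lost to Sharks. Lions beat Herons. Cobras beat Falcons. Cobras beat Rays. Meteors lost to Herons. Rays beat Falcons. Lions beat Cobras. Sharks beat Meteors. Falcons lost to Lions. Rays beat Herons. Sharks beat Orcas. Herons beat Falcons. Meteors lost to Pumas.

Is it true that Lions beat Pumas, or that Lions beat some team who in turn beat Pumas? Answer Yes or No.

Lions did not beat Pumas directly.
Lions beat Meteors, Herons, Cobras, Falcons, but each of them lost to Pumas. No two-step path.

No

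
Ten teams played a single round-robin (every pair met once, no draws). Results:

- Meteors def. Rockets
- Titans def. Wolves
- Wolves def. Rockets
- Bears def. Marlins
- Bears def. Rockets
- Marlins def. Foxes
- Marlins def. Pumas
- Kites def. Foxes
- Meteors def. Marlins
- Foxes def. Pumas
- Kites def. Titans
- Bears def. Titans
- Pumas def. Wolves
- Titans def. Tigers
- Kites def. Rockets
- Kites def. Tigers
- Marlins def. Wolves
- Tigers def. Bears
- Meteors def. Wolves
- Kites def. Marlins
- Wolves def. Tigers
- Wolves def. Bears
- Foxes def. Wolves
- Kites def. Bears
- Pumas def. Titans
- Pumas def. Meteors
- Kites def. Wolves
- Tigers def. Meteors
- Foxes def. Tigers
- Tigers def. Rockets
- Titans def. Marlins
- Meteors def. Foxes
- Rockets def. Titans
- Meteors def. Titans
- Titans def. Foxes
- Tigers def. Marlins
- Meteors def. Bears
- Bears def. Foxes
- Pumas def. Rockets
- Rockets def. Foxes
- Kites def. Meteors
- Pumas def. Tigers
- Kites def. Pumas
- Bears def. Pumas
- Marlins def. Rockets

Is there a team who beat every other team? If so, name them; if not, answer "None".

Kites

Kites has 9 wins out of 9 opponents — a perfect record.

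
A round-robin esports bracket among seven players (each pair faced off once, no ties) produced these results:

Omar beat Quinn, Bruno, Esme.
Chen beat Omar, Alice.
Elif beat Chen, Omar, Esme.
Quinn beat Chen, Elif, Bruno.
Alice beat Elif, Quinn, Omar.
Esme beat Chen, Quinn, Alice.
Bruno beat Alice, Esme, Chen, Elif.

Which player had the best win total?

Bruno

Win totals: Omar 3, Elif 3, Chen 2, Bruno 4, Quinn 3, Alice 3, Esme 3.
Bruno leads with 4 wins (next highest: 3).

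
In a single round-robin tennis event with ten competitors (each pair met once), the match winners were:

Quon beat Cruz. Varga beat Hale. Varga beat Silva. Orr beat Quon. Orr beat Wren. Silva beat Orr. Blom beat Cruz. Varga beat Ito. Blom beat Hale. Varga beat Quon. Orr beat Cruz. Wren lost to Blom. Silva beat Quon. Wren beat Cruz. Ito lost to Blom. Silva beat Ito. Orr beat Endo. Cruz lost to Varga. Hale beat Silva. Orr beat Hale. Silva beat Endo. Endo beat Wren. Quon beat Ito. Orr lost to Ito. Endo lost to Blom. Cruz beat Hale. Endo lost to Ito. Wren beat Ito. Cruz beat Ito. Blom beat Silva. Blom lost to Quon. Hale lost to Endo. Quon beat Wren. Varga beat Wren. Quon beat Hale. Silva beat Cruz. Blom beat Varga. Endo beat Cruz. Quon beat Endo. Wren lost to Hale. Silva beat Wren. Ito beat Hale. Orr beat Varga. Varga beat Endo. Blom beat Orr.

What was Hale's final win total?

Hale's results: beat Wren, Silva; lost to Quon, Blom, Orr, Cruz, Endo, Varga, Ito.
That is 2 wins.

2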